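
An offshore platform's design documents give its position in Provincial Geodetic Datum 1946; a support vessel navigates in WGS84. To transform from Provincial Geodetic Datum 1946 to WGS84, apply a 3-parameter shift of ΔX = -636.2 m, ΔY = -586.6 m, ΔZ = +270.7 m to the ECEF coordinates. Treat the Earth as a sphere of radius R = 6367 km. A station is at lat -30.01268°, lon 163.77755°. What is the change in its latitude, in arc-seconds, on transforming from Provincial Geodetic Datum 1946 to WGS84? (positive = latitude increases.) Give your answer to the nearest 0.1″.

sin φ = -0.500192, cos φ = 0.865915, sin λ = 0.279367, cos λ = -0.960184.
North component: ΔN = −sin φ cos λ·ΔX − sin φ sin λ·ΔY + cos φ·ΔZ = −(-0.500192)(-0.960184)(-636.2) − (-0.500192)(0.279367)(-586.6) + (0.865915)(270.7) = 457.98 m.
1° of latitude spans πR/180 = 111125 m, so Δφ = 457.98 / 111125 × 3600 = 14.837″.

Δφ = 14.8″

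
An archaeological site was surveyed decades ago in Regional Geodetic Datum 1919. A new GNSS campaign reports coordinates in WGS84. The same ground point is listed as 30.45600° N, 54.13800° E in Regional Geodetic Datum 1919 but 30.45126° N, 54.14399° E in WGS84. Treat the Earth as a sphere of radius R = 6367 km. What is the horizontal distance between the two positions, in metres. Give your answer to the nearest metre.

Δφ = 30.45126° − 30.45600° = -0.00474°; Δλ = 54.14399° − 54.13800° = +0.00599°.
1° along a meridian = πR/180 = 111125 m.
ΔN = Δφ × 111125 = -526.7 m; ΔE = Δλ × 111125 × cos(30.45600°) = +0.00599 × 111125 × 0.862019 = 573.8 m.
Distance = √(ΔE² + ΔN²) = √(573.8² + (-526.7)²) = 778.9 m.

779 m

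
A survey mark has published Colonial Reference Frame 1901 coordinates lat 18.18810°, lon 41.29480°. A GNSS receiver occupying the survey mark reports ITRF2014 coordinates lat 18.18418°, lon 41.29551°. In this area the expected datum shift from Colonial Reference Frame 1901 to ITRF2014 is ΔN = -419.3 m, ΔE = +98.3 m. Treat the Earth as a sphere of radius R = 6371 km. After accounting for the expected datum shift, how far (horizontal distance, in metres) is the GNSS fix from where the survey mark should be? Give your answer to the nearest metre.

29 m

Observed coordinate differences: Δφ = -0.00392°, Δλ = +0.00071°.
Converting to metres (1° lat = 111195 m, cos φ = 0.950037): observed ΔN = -435.9 m, observed ΔE = 75.0 m.
Subtracting the expected shift leaves a residual of -435.9 − (-419.3) = -16.6 m north and 75.0 − (98.3) = -23.3 m east.
Residual distance = √((-16.6)² + (-23.3)²) = 28.6 m.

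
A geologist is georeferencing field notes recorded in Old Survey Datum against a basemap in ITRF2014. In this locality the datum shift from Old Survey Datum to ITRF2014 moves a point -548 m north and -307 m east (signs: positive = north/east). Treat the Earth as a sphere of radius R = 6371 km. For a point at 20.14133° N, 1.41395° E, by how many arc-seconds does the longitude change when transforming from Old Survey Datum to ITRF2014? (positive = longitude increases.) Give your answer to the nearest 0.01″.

At latitude 20.14133°, cos φ = 0.938846.
One radian of longitude at latitude φ spans R cos φ, so Δλ = ΔE / (R cos φ) = -307.0 / (6371000 × 0.938846) = -5.1326e-05 rad = -10.587″.

Δλ = -10.59″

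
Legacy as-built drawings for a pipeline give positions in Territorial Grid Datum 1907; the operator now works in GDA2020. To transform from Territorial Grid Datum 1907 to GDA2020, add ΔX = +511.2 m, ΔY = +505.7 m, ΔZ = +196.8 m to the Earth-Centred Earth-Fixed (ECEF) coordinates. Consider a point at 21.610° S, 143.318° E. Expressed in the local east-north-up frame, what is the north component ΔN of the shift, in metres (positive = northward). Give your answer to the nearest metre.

At φ = -21.610°, λ = 143.318°: sin φ = -0.368287, cos φ = 0.929712, sin λ = 0.597373, cos λ = -0.801963.
ΔN = −sin φ cos λ·ΔX − sin φ sin λ·ΔY + cos φ·ΔZ = −(-0.368287)(-0.801963)(511.2) − (-0.368287)(0.597373)(505.7) + (0.929712)(196.8) = 143.24 m.

ΔN = 143 m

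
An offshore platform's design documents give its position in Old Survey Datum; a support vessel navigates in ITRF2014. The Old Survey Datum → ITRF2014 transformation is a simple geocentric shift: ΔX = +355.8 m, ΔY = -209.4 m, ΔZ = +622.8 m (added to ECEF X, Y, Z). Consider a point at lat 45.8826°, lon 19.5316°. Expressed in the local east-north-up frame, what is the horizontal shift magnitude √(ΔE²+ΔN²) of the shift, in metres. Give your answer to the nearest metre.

399 m

The local east axis at (φ, λ) is (−sin λ, cos λ, 0), so ΔE = −sin(19.5316°)·355.8 + cos(19.5316°)·(-209.4) = -316.30 m.
The local north axis is (−sin φ cos λ, −sin φ sin λ, cos φ), giving ΔN = -240.736 + 50.260 + 433.550 = 243.07 m.
Horizontal magnitude = √(ΔE² + ΔN²) = √((-316.30)² + 243.07²) = 398.92 m.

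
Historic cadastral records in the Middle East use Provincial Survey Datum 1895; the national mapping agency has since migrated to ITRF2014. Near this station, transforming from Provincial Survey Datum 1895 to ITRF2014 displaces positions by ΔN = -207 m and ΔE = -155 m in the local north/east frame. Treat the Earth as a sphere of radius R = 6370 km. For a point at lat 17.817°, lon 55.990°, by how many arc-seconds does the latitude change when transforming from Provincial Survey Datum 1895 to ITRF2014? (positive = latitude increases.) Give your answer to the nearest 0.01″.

Δφ = -6.70″

On a sphere of radius R, 1 rad of latitude = R, so Δφ = ΔN / R = -207.0 / 6370000 = -3.2496e-05 rad = -6.703″.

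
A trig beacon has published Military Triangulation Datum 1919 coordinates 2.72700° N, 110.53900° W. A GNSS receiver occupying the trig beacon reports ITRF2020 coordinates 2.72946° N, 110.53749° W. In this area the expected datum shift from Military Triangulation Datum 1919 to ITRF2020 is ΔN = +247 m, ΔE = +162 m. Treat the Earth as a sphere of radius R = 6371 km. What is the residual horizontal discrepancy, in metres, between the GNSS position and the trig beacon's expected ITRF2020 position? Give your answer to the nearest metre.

27 m

Observed coordinate differences: Δφ = +0.00246°, Δλ = +0.00151°.
Converting to metres (1° lat = 111195 m, cos φ = 0.998868): observed ΔN = 273.5 m, observed ΔE = 167.7 m.
Subtracting the expected shift leaves a residual of 273.5 − (247) = 26.5 m north and 167.7 − (162) = 5.7 m east.
Residual distance = √(26.5² + 5.7²) = 27.1 m.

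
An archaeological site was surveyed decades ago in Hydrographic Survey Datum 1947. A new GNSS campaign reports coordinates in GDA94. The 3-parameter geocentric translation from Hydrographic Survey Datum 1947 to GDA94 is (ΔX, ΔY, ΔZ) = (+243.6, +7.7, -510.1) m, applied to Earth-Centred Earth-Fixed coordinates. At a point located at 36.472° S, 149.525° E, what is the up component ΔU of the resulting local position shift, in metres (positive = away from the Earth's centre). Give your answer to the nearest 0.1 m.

The local up (radial) axis is (cos φ cos λ, cos φ sin λ, sin φ), giving ΔU = -168.828 + 3.140 + 303.219 = 137.53 m.

ΔU = 137.5 m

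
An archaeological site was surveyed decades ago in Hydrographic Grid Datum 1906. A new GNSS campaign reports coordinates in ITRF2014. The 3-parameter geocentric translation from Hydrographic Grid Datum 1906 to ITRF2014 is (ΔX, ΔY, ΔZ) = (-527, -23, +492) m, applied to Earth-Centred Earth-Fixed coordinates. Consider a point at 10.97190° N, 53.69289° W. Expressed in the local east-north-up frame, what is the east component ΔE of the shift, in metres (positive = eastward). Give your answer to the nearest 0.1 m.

The local east axis at (φ, λ) is (−sin λ, cos λ, 0), so ΔE = −sin(-53.69289°)·(-527) + cos(-53.69289°)·(-23) = -438.30 m.

ΔE = -438.3 m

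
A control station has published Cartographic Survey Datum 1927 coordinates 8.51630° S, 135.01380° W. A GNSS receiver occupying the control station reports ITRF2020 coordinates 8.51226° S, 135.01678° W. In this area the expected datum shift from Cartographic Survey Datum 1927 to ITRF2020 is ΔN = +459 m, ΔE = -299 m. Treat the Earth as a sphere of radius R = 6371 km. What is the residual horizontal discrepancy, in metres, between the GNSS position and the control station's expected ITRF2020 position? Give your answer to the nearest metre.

Observed coordinate differences: Δφ = +0.00404°, Δλ = -0.00298°.
Converting to metres (1° lat = 111195 m, cos φ = 0.988974): observed ΔN = 449.2 m, observed ΔE = -327.7 m.
Subtracting the expected shift leaves a residual of 449.2 − (459) = -9.8 m north and -327.7 − (-299) = -28.7 m east.
Residual distance = √((-9.8)² + (-28.7)²) = 30.3 m.

30 m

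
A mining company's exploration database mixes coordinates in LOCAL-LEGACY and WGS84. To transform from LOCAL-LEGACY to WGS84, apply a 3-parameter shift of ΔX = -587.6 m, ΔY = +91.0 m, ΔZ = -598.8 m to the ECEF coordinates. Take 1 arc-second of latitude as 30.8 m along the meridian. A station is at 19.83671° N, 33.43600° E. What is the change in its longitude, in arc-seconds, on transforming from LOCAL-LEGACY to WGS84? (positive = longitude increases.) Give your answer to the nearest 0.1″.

sin φ = 0.339341, cos φ = 0.940664, sin λ = 0.551005, cos λ = 0.834502.
East component: ΔE = −sin λ·ΔX + cos λ·ΔY = −(0.551005)(-587.6) + (0.834502)(91.0) = 399.71 m.
1° of latitude spans 3600 × 30.80 = 110880 m; at latitude φ, 1° of longitude spans that × cos φ = 104300.8 m, so Δλ = 399.71 / 104300.8 × 3600 = 13.796″.

Δλ = 13.8″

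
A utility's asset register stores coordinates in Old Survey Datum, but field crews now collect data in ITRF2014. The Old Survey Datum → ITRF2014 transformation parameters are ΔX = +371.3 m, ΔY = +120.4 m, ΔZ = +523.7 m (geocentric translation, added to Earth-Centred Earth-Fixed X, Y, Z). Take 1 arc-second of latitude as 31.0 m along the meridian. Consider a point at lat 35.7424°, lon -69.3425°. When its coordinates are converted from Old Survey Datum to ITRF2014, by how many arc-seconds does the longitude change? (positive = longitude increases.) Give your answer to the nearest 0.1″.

Δλ = 15.5″

sin φ = 0.584142, cos φ = 0.811651, sin λ = -0.935706, cos λ = 0.352781.
East component: ΔE = −sin λ·ΔX + cos λ·ΔY = −(-0.935706)(371.3) + (0.352781)(120.4) = 389.90 m.
1° of latitude spans 3600 × 31.00 = 111600 m; at latitude φ, 1° of longitude spans that × cos φ = 90580.3 m, so Δλ = 389.90 / 90580.3 × 3600 = 15.496″.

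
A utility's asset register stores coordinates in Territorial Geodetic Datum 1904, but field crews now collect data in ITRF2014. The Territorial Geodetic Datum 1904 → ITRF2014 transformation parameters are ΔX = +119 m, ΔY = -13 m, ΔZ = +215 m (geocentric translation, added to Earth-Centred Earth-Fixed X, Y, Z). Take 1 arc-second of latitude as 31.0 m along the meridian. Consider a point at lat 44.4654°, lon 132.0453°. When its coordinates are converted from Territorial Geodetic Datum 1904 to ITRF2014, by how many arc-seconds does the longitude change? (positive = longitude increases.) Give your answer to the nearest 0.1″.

sin φ = 0.700478, cos φ = 0.713674, sin λ = 0.742616, cos λ = -0.669718.
East component: ΔE = −sin λ·ΔX + cos λ·ΔY = −(0.742616)(119) + (-0.669718)(-13) = -79.66 m.
1° of latitude spans 3600 × 31.00 = 111600 m; at latitude φ, 1° of longitude spans that × cos φ = 79646.0 m, so Δλ = -79.66 / 79646.0 × 3600 = -3.601″.

Δλ = -3.6″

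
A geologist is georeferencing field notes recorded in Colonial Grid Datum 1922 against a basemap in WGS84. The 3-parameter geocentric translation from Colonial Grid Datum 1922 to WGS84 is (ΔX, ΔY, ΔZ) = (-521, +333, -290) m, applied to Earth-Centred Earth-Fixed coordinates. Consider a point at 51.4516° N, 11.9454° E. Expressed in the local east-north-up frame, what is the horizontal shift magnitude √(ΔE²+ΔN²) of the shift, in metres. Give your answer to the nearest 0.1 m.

463.6 m

At φ = 51.4516°, λ = 11.9454°: sin φ = 0.782082, cos φ = 0.623176, sin λ = 0.206979, cos λ = 0.978345.
ΔE = −sin λ·ΔX + cos λ·ΔY = −(0.206979)·(-521) + (0.978345)·(333) = 433.63 m.
ΔN = −sin φ cos λ·ΔX − sin φ sin λ·ΔY + cos φ·ΔZ = −(0.782082)(0.978345)(-521) − (0.782082)(0.206979)(333) + (0.623176)(-290) = 164.02 m.
Horizontal magnitude = √(ΔE² + ΔN²) = √(433.63² + 164.02²) = 463.61 m.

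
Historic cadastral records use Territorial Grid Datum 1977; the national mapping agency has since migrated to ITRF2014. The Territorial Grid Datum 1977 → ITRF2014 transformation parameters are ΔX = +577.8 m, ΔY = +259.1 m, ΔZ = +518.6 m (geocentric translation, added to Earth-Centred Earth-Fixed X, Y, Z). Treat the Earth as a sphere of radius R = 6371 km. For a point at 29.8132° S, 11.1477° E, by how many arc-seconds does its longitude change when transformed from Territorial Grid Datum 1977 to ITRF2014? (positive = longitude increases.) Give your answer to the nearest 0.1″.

Δλ = 5.3″

sin φ = -0.497174, cos φ = 0.867651, sin λ = 0.193339, cos λ = 0.981132.
East component: ΔE = −sin λ·ΔX + cos λ·ΔY = −(0.193339)(577.8) + (0.981132)(259.1) = 142.50 m.
1° of latitude spans πR/180 = 111195 m; at latitude φ, 1° of longitude spans that × cos φ = 96478.4 m, so Δλ = 142.50 / 96478.4 × 3600 = 5.317″.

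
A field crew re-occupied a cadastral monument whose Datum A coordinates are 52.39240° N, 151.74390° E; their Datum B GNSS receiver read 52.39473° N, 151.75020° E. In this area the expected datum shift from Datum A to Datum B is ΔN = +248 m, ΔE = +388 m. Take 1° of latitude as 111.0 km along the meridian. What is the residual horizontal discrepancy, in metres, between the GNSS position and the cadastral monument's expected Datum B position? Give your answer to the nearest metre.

Observed coordinate differences: Δφ = +0.00233°, Δλ = +0.00630°.
Converting to metres (1° lat = 111000 m, cos φ = 0.610250): observed ΔN = 258.6 m, observed ΔE = 426.7 m.
Subtracting the expected shift leaves a residual of 258.6 − (248) = 10.6 m north and 426.7 − (388) = 38.7 m east.
Residual distance = √(10.6² + 38.7²) = 40.2 m.

40 m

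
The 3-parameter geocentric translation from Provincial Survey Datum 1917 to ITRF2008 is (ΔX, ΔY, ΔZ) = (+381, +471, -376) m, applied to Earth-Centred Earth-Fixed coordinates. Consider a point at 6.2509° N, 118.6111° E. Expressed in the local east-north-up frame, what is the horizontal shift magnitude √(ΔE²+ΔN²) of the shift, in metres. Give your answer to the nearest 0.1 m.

687.6 m

At φ = 6.2509°, λ = 118.6111°: sin φ = 0.108882, cos φ = 0.994055, sin λ = 0.877890, cos λ = -0.478862.
ΔE = −sin λ·ΔX + cos λ·ΔY = −(0.877890)·(381) + (-0.478862)·(471) = -560.02 m.
ΔN = −sin φ cos λ·ΔX − sin φ sin λ·ΔY + cos φ·ΔZ = −(0.108882)(-0.478862)(381) − (0.108882)(0.877890)(471) + (0.994055)(-376) = -398.92 m.
Horizontal magnitude = √(ΔE² + ΔN²) = √((-560.02)² + (-398.92)²) = 687.58 m.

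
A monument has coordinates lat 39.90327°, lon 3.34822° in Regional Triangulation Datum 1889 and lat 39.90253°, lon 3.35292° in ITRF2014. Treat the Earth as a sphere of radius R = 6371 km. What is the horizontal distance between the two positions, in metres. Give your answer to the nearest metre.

Δφ = 39.90253° − 39.90327° = -0.00074°; Δλ = 3.35292° − 3.34822° = +0.00470°.
1° along a meridian = πR/180 = 111195 m.
ΔN = Δφ × 111195 = -82.3 m; ΔE = Δλ × 111195 × cos(39.90327°) = +0.00470 × 111195 × 0.767129 = 400.9 m.
Distance = √(ΔE² + ΔN²) = √(400.9² + (-82.3)²) = 409.3 m.

409 m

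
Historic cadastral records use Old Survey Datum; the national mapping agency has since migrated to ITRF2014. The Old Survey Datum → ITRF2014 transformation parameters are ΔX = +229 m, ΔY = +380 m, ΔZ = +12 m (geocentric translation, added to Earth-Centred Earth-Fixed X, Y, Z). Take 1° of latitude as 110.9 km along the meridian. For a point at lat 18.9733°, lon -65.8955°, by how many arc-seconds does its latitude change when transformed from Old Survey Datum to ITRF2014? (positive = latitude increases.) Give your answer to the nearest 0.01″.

sin φ = 0.325128, cos φ = 0.945670, sin λ = -0.912802, cos λ = 0.408402.
North component: ΔN = −sin φ cos λ·ΔX − sin φ sin λ·ΔY + cos φ·ΔZ = −(0.325128)(0.408402)(229) − (0.325128)(-0.912802)(380) + (0.945670)(12) = 93.72 m.
1° of latitude spans 110900 m, so Δφ = 93.72 / 110900 × 3600 = 3.042″.

Δφ = 3.04″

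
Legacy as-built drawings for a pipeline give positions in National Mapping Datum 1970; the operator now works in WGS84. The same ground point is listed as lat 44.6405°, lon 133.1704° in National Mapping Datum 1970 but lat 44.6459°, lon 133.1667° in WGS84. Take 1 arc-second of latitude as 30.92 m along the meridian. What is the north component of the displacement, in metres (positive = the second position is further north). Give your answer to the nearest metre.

ΔN = 601 m

Δφ = 44.6459° − 44.6405° = +0.0054°; Δλ = 133.1667° − 133.1704° = -0.0037°.
1° of latitude = 3600 × 30.92 = 111312 m.
ΔN = Δφ × 111312 = 601.1 m; ΔE = Δλ × 111312 × cos(44.6405°) = -0.0037 × 111312 × 0.711530 = -293.0 m.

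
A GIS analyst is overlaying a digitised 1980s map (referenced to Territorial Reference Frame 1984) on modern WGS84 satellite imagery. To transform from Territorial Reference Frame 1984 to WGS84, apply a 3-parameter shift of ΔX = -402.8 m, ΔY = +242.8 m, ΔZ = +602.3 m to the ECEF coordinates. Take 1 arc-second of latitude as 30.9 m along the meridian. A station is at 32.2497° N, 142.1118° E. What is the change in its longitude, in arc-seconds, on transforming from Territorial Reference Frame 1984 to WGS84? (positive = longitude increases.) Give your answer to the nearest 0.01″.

sin φ = 0.533610, cos φ = 0.845731, sin λ = 0.614123, cos λ = -0.789211.
East component: ΔE = −sin λ·ΔX + cos λ·ΔY = −(0.614123)(-402.8) + (-0.789211)(242.8) = 55.75 m.
1° of latitude spans 3600 × 30.90 = 111240 m; at latitude φ, 1° of longitude spans that × cos φ = 94079.1 m, so Δλ = 55.75 / 94079.1 × 3600 = 2.133″.

Δλ = 2.13″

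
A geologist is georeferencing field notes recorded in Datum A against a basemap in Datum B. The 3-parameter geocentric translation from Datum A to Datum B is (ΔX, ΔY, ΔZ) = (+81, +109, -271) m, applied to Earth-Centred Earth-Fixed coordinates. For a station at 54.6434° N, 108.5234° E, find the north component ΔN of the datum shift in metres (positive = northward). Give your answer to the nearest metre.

At φ = 54.6434°, λ = 108.5234°: sin φ = 0.815566, cos φ = 0.578664, sin λ = 0.948194, cos λ = -0.317692.
ΔN = −sin φ cos λ·ΔX − sin φ sin λ·ΔY + cos φ·ΔZ = −(0.815566)(-0.317692)(81) − (0.815566)(0.948194)(109) + (0.578664)(-271) = -220.12 m.

ΔN = -220 m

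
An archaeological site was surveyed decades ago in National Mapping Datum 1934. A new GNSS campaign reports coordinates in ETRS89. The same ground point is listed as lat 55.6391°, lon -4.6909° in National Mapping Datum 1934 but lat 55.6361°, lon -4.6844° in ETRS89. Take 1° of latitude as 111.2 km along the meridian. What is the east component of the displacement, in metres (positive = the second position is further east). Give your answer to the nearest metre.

ΔE = 408 m

Δφ = 55.6361° − 55.6391° = -0.0030°; Δλ = -4.6844° − -4.6909° = +0.0065°.
ΔN = Δφ × 111200 = -333.6 m; ΔE = Δλ × 111200 × cos(55.6391°) = +0.0065 × 111200 × 0.564404 = 408.0 m.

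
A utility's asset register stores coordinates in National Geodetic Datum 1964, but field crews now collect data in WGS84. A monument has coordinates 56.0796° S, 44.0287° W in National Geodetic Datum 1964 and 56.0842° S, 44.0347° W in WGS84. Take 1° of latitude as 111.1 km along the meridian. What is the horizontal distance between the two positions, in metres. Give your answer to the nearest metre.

Δφ = -56.0842° − -56.0796° = -0.0046°; Δλ = -44.0347° − -44.0287° = -0.0060°.
ΔN = Δφ × 111100 = -511.1 m; ΔE = Δλ × 111100 × cos(-56.0796°) = -0.0060 × 111100 × 0.558041 = -372.0 m.
Distance = √(ΔE² + ΔN²) = √((-372.0)² + (-511.1)²) = 632.1 m.

632 m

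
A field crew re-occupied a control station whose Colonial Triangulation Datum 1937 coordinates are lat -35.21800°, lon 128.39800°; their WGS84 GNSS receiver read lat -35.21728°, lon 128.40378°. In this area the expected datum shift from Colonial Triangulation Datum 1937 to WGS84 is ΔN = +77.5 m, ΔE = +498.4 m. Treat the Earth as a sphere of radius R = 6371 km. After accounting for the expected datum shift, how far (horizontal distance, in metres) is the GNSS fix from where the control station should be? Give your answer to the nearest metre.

Observed coordinate differences: Δφ = +0.00072°, Δλ = +0.00578°.
Converting to metres (1° lat = 111195 m, cos φ = 0.816964): observed ΔN = 80.1 m, observed ΔE = 525.1 m.
Subtracting the expected shift leaves a residual of 80.1 − (77.5) = 2.6 m north and 525.1 − (498.4) = 26.7 m east.
Residual distance = √(2.6² + 26.7²) = 26.8 m.

27 m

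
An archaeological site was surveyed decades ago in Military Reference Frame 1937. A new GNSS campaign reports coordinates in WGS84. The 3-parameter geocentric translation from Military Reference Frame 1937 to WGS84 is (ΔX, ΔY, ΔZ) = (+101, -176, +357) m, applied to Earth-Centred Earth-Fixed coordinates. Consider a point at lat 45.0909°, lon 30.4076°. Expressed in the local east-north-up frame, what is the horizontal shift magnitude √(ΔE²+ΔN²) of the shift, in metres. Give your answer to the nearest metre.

325 m

At φ = 45.0909°, λ = 30.4076°: sin φ = 0.708228, cos φ = 0.705984, sin λ = 0.506148, cos λ = 0.862447.
ΔE = −sin λ·ΔX + cos λ·ΔY = −(0.506148)·(101) + (0.862447)·(-176) = -202.91 m.
ΔN = −sin φ cos λ·ΔX − sin φ sin λ·ΔY + cos φ·ΔZ = −(0.708228)(0.862447)(101) − (0.708228)(0.506148)(-176) + (0.705984)(357) = 253.44 m.
Horizontal magnitude = √(ΔE² + ΔN²) = √((-202.91)² + 253.44²) = 324.66 m.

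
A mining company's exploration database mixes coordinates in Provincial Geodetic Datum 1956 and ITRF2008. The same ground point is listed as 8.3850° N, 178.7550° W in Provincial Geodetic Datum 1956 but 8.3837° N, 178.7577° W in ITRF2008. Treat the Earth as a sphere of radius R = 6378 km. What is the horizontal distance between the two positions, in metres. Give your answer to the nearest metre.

331 m

Δφ = 8.3837° − 8.3850° = -0.0013°; Δλ = -178.7577° − -178.7550° = -0.0027°.
1° along a meridian = πR/180 = 111317 m.
ΔN = Δφ × 111317 = -144.7 m; ΔE = Δλ × 111317 × cos(8.3850°) = -0.0027 × 111317 × 0.989311 = -297.3 m.
Distance = √(ΔE² + ΔN²) = √((-297.3)² + (-144.7)²) = 330.7 m.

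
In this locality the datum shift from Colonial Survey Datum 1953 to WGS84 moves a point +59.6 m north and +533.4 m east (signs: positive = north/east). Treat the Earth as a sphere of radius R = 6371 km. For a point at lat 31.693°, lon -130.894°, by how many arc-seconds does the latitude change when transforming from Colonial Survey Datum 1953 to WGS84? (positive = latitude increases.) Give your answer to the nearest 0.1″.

On a sphere of radius R, 1 rad of latitude = R, so Δφ = ΔN / R = 59.6 / 6371000 = 9.3549e-06 rad = 1.930″.

Δφ = 1.9″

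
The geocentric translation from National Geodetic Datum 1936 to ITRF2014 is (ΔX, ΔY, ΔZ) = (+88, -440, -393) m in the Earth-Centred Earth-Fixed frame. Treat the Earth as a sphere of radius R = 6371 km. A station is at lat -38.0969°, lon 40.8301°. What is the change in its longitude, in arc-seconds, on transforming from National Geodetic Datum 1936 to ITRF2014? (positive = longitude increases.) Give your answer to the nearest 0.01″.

Δλ = -16.06″

sin φ = -0.616993, cos φ = 0.786968, sin λ = 0.653818, cos λ = 0.756652.
East component: ΔE = −sin λ·ΔX + cos λ·ΔY = −(0.653818)(88) + (0.756652)(-440) = -390.46 m.
1° of latitude spans πR/180 = 111195 m; at latitude φ, 1° of longitude spans that × cos φ = 87506.9 m, so Δλ = -390.46 / 87506.9 × 3600 = -16.063″.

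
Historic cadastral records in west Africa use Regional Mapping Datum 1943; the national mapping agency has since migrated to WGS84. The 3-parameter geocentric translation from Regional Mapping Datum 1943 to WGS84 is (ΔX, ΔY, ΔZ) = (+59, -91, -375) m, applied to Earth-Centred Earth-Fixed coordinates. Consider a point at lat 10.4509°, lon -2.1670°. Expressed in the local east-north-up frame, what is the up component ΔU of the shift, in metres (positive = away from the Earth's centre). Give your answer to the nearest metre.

ΔU = -7 m

At φ = 10.4509°, λ = -2.1670°: sin φ = 0.181393, cos φ = 0.983411, sin λ = -0.037812, cos λ = 0.999285.
ΔU = cos φ cos λ·ΔX + cos φ sin λ·ΔY + sin φ·ΔZ = (0.983411)(0.999285)(59) + (0.983411)(-0.037812)(-91) + (0.181393)(-375) = -6.66 m.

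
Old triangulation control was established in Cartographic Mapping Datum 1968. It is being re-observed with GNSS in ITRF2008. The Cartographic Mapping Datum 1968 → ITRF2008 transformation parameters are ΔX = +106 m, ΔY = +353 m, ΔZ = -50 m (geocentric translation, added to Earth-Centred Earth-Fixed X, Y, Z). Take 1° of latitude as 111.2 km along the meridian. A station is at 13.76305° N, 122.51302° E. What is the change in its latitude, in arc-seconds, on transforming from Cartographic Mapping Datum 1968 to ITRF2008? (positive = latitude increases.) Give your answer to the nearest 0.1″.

sin φ = 0.237907, cos φ = 0.971288, sin λ = 0.843269, cos λ = -0.537491.
North component: ΔN = −sin φ cos λ·ΔX − sin φ sin λ·ΔY + cos φ·ΔZ = −(0.237907)(-0.537491)(106) − (0.237907)(0.843269)(353) + (0.971288)(-50) = -105.83 m.
1° of latitude spans 111200 m, so Δφ = -105.83 / 111200 × 3600 = -3.426″.

Δφ = -3.4″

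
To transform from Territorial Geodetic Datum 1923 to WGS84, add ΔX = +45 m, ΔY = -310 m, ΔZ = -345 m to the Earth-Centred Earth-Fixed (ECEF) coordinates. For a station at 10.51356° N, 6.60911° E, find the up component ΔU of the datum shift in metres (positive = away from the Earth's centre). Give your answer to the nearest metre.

ΔU = -54 m

The local up (radial) axis is (cos φ cos λ, cos φ sin λ, sin φ), giving ΔU = 43.951 − 35.080 − 62.952 = -54.08 m.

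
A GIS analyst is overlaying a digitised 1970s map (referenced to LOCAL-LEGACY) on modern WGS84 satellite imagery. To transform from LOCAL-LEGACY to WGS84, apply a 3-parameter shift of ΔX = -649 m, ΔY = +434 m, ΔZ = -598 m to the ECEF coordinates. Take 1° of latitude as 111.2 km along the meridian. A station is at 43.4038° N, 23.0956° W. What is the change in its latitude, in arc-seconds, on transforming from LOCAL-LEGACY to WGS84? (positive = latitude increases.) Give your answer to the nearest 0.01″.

Δφ = 3.00″

sin φ = 0.687136, cos φ = 0.726529, sin λ = -0.392266, cos λ = 0.919852.
North component: ΔN = −sin φ cos λ·ΔX − sin φ sin λ·ΔY + cos φ·ΔZ = −(0.687136)(0.919852)(-649) − (0.687136)(-0.392266)(434) + (0.726529)(-598) = 92.72 m.
1° of latitude spans 111200 m, so Δφ = 92.72 / 111200 × 3600 = 3.002″.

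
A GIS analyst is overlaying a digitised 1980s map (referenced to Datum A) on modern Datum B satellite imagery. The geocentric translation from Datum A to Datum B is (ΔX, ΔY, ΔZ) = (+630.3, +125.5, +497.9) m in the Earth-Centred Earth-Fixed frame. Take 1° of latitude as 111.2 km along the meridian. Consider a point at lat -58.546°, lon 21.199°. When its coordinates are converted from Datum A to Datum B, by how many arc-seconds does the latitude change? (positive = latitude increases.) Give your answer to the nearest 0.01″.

sin φ = -0.853059, cos φ = 0.521814, sin λ = 0.361608, cos λ = 0.932330.
North component: ΔN = −sin φ cos λ·ΔX − sin φ sin λ·ΔY + cos φ·ΔZ = −(-0.853059)(0.932330)(630.3) − (-0.853059)(0.361608)(125.5) + (0.521814)(497.9) = 799.82 m.
1° of latitude spans 111200 m, so Δφ = 799.82 / 111200 × 3600 = 25.894″.

Δφ = 25.89″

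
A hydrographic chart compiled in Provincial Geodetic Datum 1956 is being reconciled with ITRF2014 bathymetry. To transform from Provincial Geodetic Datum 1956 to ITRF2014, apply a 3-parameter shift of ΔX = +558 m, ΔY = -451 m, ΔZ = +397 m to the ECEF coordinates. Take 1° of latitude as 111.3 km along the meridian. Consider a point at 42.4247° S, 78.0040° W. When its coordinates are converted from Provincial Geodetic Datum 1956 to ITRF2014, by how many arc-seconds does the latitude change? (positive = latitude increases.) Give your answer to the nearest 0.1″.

sin φ = -0.674621, cos φ = 0.738165, sin λ = -0.978162, cos λ = 0.207843.
North component: ΔN = −sin φ cos λ·ΔX − sin φ sin λ·ΔY + cos φ·ΔZ = −(-0.674621)(0.207843)(558) − (-0.674621)(-0.978162)(-451) + (0.738165)(397) = 668.90 m.
1° of latitude spans 111300 m, so Δφ = 668.90 / 111300 × 3600 = 21.636″.

Δφ = 21.6″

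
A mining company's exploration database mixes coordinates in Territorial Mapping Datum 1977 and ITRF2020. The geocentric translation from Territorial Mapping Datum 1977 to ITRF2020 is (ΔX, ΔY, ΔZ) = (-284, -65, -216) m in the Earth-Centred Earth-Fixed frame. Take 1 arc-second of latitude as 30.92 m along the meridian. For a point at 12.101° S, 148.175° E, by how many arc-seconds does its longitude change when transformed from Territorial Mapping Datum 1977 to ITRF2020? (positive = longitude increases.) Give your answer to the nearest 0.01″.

sin φ = -0.209636, cos φ = 0.977780, sin λ = 0.527327, cos λ = -0.849663.
East component: ΔE = −sin λ·ΔX + cos λ·ΔY = −(0.527327)(-284) + (-0.849663)(-65) = 204.99 m.
1° of latitude spans 3600 × 30.92 = 111312 m; at latitude φ, 1° of longitude spans that × cos φ = 108838.6 m, so Δλ = 204.99 / 108838.6 × 3600 = 6.780″.

Δλ = 6.78″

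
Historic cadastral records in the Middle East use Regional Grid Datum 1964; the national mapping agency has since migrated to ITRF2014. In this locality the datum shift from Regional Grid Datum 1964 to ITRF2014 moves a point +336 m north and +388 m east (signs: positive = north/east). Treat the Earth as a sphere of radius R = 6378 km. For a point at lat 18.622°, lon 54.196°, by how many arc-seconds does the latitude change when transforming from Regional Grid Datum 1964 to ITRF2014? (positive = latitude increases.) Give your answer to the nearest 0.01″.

On a sphere of radius R, 1 rad of latitude = R, so Δφ = ΔN / R = 336.0 / 6378000 = 5.2681e-05 rad = 10.866″.

Δφ = 10.87″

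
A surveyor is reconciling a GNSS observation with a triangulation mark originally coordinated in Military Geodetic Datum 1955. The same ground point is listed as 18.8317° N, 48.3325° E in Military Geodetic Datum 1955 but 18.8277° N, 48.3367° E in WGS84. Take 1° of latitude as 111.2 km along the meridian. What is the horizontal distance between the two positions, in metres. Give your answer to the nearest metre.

Δφ = 18.8277° − 18.8317° = -0.0040°; Δλ = 48.3367° − 48.3325° = +0.0042°.
ΔN = Δφ × 111200 = -444.8 m; ΔE = Δλ × 111200 × cos(18.8317°) = +0.0042 × 111200 × 0.946471 = 442.0 m.
Distance = √(ΔE² + ΔN²) = √(442.0² + (-444.8)²) = 627.1 m.

627 m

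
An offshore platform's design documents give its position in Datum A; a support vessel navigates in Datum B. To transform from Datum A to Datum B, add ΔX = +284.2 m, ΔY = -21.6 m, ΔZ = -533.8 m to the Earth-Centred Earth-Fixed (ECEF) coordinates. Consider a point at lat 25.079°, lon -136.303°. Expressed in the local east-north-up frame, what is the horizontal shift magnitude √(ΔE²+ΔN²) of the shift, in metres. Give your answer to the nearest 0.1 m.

455.1 m

The local east axis at (φ, λ) is (−sin λ, cos λ, 0), so ΔE = −sin(-136.303°)·284.2 + cos(-136.303°)·(-21.6) = 211.95 m.
The local north axis is (−sin φ cos λ, −sin φ sin λ, cos φ), giving ΔN = 87.095 − 6.325 − 483.476 = -402.71 m.
Horizontal magnitude = √(ΔE² + ΔN²) = √(211.95² + (-402.71)²) = 455.08 m.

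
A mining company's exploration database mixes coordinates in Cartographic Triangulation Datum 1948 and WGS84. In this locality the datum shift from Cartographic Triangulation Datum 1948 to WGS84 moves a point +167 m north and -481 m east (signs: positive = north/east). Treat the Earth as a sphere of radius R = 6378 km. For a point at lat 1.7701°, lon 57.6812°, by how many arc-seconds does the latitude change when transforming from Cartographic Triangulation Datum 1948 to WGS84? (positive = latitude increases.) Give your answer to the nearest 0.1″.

On a sphere of radius R, 1 rad of latitude = R, so Δφ = ΔN / R = 167.0 / 6378000 = 2.6184e-05 rad = 5.401″.

Δφ = 5.4″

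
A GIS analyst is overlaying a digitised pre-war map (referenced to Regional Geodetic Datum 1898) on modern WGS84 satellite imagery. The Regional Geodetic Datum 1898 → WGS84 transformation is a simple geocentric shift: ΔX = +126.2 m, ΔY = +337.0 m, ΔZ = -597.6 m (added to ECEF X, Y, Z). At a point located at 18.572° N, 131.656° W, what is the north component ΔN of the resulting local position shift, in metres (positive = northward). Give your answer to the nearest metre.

ΔN = -460 m

The local north axis is (−sin φ cos λ, −sin φ sin λ, cos φ), giving ΔN = 26.715 + 80.194 − 566.479 = -459.57 m.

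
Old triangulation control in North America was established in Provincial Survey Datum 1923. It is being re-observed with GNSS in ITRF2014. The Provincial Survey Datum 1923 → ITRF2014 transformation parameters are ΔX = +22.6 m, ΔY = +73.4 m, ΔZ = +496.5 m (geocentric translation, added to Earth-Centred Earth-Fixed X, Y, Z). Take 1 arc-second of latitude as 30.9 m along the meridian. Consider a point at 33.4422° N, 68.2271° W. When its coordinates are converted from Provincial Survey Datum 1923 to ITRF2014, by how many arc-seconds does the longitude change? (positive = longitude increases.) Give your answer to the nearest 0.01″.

Δλ = 1.87″

sin φ = 0.551095, cos φ = 0.834442, sin λ = -0.928661, cos λ = 0.370929.
East component: ΔE = −sin λ·ΔX + cos λ·ΔY = −(-0.928661)(22.6) + (0.370929)(73.4) = 48.21 m.
1° of latitude spans 3600 × 30.90 = 111240 m; at latitude φ, 1° of longitude spans that × cos φ = 92823.3 m, so Δλ = 48.21 / 92823.3 × 3600 = 1.870″.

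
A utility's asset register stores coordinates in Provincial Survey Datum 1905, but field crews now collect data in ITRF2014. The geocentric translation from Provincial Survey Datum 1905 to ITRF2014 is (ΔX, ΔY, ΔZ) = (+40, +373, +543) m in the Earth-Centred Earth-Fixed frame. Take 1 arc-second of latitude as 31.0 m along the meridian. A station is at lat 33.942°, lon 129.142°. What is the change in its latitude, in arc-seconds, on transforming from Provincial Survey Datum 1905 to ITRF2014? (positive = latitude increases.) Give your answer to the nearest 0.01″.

Δφ = 9.78″

sin φ = 0.558353, cos φ = 0.829603, sin λ = 0.775584, cos λ = -0.631245.
North component: ΔN = −sin φ cos λ·ΔX − sin φ sin λ·ΔY + cos φ·ΔZ = −(0.558353)(-0.631245)(40) − (0.558353)(0.775584)(373) + (0.829603)(543) = 303.05 m.
1° of latitude spans 3600 × 31.00 = 111600 m, so Δφ = 303.05 / 111600 × 3600 = 9.776″.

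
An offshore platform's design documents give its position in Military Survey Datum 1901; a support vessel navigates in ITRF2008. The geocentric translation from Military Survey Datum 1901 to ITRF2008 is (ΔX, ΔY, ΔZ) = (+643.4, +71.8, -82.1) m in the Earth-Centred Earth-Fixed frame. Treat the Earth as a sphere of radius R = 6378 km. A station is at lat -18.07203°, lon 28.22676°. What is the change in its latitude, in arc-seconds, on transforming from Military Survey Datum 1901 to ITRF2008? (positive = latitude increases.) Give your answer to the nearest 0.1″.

sin φ = -0.310212, cos φ = 0.950667, sin λ = 0.472962, cos λ = 0.881083.
North component: ΔN = −sin φ cos λ·ΔX − sin φ sin λ·ΔY + cos φ·ΔZ = −(-0.310212)(0.881083)(643.4) − (-0.310212)(0.472962)(71.8) + (0.950667)(-82.1) = 108.34 m.
1° of latitude spans πR/180 = 111317 m, so Δφ = 108.34 / 111317 × 3600 = 3.504″.

Δφ = 3.5″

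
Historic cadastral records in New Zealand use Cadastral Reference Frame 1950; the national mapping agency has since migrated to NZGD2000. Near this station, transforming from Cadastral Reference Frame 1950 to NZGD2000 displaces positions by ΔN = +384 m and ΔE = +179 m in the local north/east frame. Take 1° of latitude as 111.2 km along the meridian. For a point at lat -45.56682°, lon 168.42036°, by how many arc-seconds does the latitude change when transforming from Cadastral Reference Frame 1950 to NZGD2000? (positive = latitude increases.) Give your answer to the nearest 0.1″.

1° of latitude = 111.2 km, so Δφ = 384.0 / 111200 = 0.0034532° = 12.432″.

Δφ = 12.4″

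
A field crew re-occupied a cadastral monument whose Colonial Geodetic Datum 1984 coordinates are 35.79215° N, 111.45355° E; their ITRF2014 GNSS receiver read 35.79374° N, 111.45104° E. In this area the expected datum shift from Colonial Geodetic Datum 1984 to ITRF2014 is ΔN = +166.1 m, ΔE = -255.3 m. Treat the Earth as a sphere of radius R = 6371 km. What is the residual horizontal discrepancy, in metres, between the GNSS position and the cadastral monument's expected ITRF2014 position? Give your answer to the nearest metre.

Observed coordinate differences: Δφ = +0.00159°, Δλ = -0.00251°.
Converting to metres (1° lat = 111195 m, cos φ = 0.811144): observed ΔN = 176.8 m, observed ΔE = -226.4 m.
Subtracting the expected shift leaves a residual of 176.8 − (166.1) = 10.7 m north and -226.4 − (-255.3) = 28.9 m east.
Residual distance = √(10.7² + 28.9²) = 30.8 m.

31 m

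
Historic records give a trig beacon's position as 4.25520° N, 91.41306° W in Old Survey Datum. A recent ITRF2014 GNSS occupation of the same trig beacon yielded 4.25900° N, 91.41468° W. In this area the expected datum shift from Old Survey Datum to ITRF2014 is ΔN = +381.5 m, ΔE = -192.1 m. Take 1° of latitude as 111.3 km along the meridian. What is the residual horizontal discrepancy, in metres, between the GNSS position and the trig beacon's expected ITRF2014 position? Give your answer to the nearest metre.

Observed coordinate differences: Δφ = +0.00380°, Δλ = -0.00162°.
Converting to metres (1° lat = 111300 m, cos φ = 0.997243): observed ΔN = 422.9 m, observed ΔE = -179.8 m.
Subtracting the expected shift leaves a residual of 422.9 − (381.5) = 41.4 m north and -179.8 − (-192.1) = 12.3 m east.
Residual distance = √(41.4² + 12.3²) = 43.2 m.

43 m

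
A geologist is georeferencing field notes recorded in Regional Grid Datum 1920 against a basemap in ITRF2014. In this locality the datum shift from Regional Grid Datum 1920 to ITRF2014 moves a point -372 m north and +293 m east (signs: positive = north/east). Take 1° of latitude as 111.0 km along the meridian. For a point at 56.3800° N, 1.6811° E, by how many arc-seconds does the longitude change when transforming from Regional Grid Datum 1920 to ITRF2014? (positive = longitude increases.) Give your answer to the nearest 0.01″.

At latitude 56.3800°, cos φ = 0.553682.
1° of longitude at this latitude = 111.0 × cos φ = 61.46 km, so Δλ = 293.0 / 61458.7 = 0.0047674° = 17.163″.

Δλ = 17.16″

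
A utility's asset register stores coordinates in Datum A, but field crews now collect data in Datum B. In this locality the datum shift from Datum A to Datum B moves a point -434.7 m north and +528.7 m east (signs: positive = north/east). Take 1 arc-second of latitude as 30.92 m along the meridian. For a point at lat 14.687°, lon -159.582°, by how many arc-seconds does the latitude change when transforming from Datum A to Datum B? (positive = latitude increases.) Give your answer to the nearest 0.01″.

1″ of latitude = 30.92 m, so Δφ = -434.7 / 30.92 = -14.059″.

Δφ = -14.06″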